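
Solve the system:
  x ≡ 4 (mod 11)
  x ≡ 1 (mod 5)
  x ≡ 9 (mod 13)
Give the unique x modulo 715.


Moduli 11, 5, 13 are pairwise coprime; by CRT there is a unique solution modulo M = 11 · 5 · 13 = 715.
Solve pairwise, accumulating the modulus:
  Start with x ≡ 4 (mod 11).
  Combine with x ≡ 1 (mod 5): since gcd(11, 5) = 1, we get a unique residue mod 55.
    Write x = 4 + 11·t and substitute into x ≡ 1 (mod 5): 11·t ≡ 1 − 4 = -3 (mod 5).
    Reduce coefficients mod 5: 1·t ≡ 2 (mod 5).
    So t ≡ 2 (mod 5).
    Then x = 4 + 11·2 = 26, valid modulo lcm(11, 5) = 55: x ≡ 26 (mod 55).
  Combine with x ≡ 9 (mod 13): since gcd(55, 13) = 1, we get a unique residue mod 715.
    Write x = 26 + 55·t and substitute into x ≡ 9 (mod 13): 55·t ≡ 9 − 26 = -17 (mod 13).
    Reduce coefficients mod 13: 3·t ≡ 9 (mod 13).
    The inverse of 3 mod 13 is 9 (since 3·9 = 27 = 2·13 + 1), so t ≡ 9·9 = 81 ≡ 3 (mod 13).
    Then x = 26 + 55·3 = 191, valid modulo lcm(55, 13) = 715: x ≡ 191 (mod 715).
Verify: 191 mod 11 = 4 ✓, 191 mod 5 = 1 ✓, 191 mod 13 = 9 ✓.

x ≡ 191 (mod 715).


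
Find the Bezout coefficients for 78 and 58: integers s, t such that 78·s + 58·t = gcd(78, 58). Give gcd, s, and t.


Euclidean algorithm on (78, 58) — divide until remainder is 0:
  78 = 1 · 58 + 20
  58 = 2 · 20 + 18
  20 = 1 · 18 + 2
  18 = 9 · 2 + 0
gcd(78, 58) = 2.
Track Bezout coefficients alongside the remainders: start with r₀ = 78 = a·1 + b·0 (s = 1, t = 0) and r₁ = 58 = a·0 + b·1 (s = 0, t = 1); each new remainder r_{k+1} = r_{k-1} − q_k·r_k inherits s_{k+1} = s_{k-1} − q_k·s_k, t_{k+1} = t_{k-1} − q_k·t_k, so r_k = a·s_k + b·t_k at every step:
  q = 1: r = 20, s = 1 − 1·0 = 1, t = 0 − 1·1 = -1  (check: 78·1 + 58·(-1) = 20)
  q = 2: r = 18, s = 0 − 2·1 = -2, t = 1 − 2·(-1) = 3  (check: 78·(-2) + 58·3 = 18)
  q = 1: r = 2, s = 1 − 1·(-2) = 3, t = -1 − 1·3 = -4  (check: 78·3 + 58·(-4) = 2)
The row with r = 2 (the gcd) gives the Bezout coefficients s = 3, t = -4.
Result: 78 · (3) + 58 · (-4) = 2.

gcd(78, 58) = 2; s = 3, t = -4 (check: 78·3 + 58·(-4) = 2).


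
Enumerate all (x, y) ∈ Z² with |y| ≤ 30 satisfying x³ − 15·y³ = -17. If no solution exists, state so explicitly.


The equation is x³ - 15y³ = -17. For fixed y, x³ = 15·y³ − 17, so a solution requires the RHS to be a perfect cube.
Strategy: iterate y from -30 to 30, compute RHS = 15·y³ − 17, and check whether it is a (positive or negative) perfect cube.
Check small values of y:
  y = 0: RHS = -17 is not a perfect cube.
  y = 1: RHS = -2 is not a perfect cube.
  y = -1: RHS = -32 is not a perfect cube.
  y = 2: RHS = 103 is not a perfect cube.
  y = -2: RHS = -137 is not a perfect cube.
  y = 3: RHS = 388 is not a perfect cube.
  y = -3: RHS = -422 is not a perfect cube.
Continuing the search up to |y| = 30 finds no solutions either.
No (x, y) in the scanned range satisfies the equation.

No integer solutions with |y| ≤ 30.


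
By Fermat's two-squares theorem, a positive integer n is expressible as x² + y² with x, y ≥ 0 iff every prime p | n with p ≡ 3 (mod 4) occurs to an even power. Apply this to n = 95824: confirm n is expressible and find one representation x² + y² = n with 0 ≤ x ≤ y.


Step 1: Factor n = 95824 = 2^4 · 53 · 113.
Step 2: Check the mod-4 condition on each prime factor: 2 = 2 (special); 53 ≡ 1 (mod 4), exponent 1; 113 ≡ 1 (mod 4), exponent 1.
All primes ≡ 3 (mod 4) appear to even exponent (or don't appear), so by the two-squares theorem n IS expressible as a sum of two squares.
Step 3: Build a representation. Group n = k² · m with k = 4 and m = 53 · 113 = 5989 (a product of primes ≡ 1 (mod 4)); a representation of m scales to one of n via (k·x)² + (k·y)² = k²(x² + y²). Each prime p ≡ 1 (mod 4) is itself a sum of two squares; find a² by testing p − a² for a perfect square:
  53: 53 − 1² = 52, 53 − 2² = 49 = 7² ⇒ 53 = 2² + 7².
  113: 113 − 1² = 112, 113 − 2² = 109, 113 − 3² = 104, 113 − 4² = 97, 113 − 5² = 88, 113 − 6² = 77, 113 − 7² = 64 = 8² ⇒ 113 = 7² + 8².
  Combine using the Brahmagupta–Fibonacci identity (a² + b²)(c² + d²) = (ac − bd)² + (ad + bc)² = (ac + bd)² + (ad − bc)²:
  53 · 113 = 5989: from (2² + 7²)(7² + 8²), take (2·7 − 7·8, 2·8 + 7·7) = (14 − 56, 16 + 49) = (-42, 65); dropping signs (only squares matter) gives (42, 65); check 42² + 65² = 1764 + 4225 = 5989 ✓.
  Scale by k = 4: (4·42, 4·65) = (168, 260).
Step 4: Order so x ≤ y and verify: 168² + 260² = 28224 + 67600 = 95824 = n. ✓

n = 95824 = 168² + 260² (one valid representation with x ≤ y).


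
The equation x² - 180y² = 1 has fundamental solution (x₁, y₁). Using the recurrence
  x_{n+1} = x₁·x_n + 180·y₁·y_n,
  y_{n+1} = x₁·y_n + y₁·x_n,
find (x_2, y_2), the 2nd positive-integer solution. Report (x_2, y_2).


Step 1: Find the fundamental solution (x₁, y₁) of x² - 180y² = 1.
  Expand √180 as a continued fraction. a₀ = ⌊√180⌋ = 13; iterate m_{k+1} = d_k·a_k − m_k, d_{k+1} = (180 − m_{k+1}²)/d_k, a_{k+1} = ⌊(a₀ + m_{k+1})/d_{k+1}⌋ (starting m₀ = 0, d₀ = 1), with convergents p_k = a_k·p_{k-1} + p_{k-2}, q_k = a_k·q_{k-1} + q_{k-2} (p₋₁ = 1, q₋₁ = 0):
  k = 0: a₀ = 13; p₀/q₀ = 13/1; p₀² − 180·q₀² = 169 − 180 = -11.
  k = 1: m = 13, d = 11, a = ⌊(13 + 13)/11⌋ = 2; p/q = (2·13 + 1)/(2·1 + 0) = 27/2; p² − 180·q² = 729 − 720 = 9.
  k = 2: m = 9, d = 9, a = ⌊(13 + 9)/9⌋ = 2; p/q = (2·27 + 13)/(2·2 + 1) = 67/5; p² − 180·q² = 4489 − 4500 = -11.
  k = 3: m = 9, d = 11, a = ⌊(13 + 9)/11⌋ = 2; p/q = (2·67 + 27)/(2·5 + 2) = 161/12; p² − 180·q² = 25921 − 25920 = 1.
  The first convergent with p² − 180·q² = 1 gives the fundamental solution (x₁, y₁) = (161, 12).
Step 2: Apply the recurrence (x_{n+1}, y_{n+1}) = (x₁x_n + 180y₁y_n, x₁y_n + y₁x_n) repeatedly.
  From (x_1, y_1) = (161, 12): x_2 = 161·161 + 180·12·12 = 51841; y_2 = 161·12 + 12·161 = 3864.
Step 3: Verify x_2² - 180·y_2² = 2687489281 - 2687489280 = 1 (should be 1). ✓

(x_1, y_1) = (161, 12); (x_2, y_2) = (51841, 3864).


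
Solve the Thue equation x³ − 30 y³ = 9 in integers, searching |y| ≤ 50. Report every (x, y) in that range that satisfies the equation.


The equation is x³ - 30y³ = 9. For fixed y, x³ = 30·y³ + 9, so a solution requires the RHS to be a perfect cube.
Strategy: iterate y from -50 to 50, compute RHS = 30·y³ + 9, and check whether it is a (positive or negative) perfect cube.
Check small values of y:
  y = 0: RHS = 9 is not a perfect cube.
  y = 1: RHS = 39 is not a perfect cube.
  y = -1: RHS = -21 is not a perfect cube.
  y = 2: RHS = 249 is not a perfect cube.
  y = -2: RHS = -231 is not a perfect cube.
  y = 3: RHS = 819 is not a perfect cube.
  y = -3: RHS = -801 is not a perfect cube.
Continuing the search up to |y| = 50 finds no solutions either.
No (x, y) in the scanned range satisfies the equation.

No integer solutions with |y| ≤ 50.


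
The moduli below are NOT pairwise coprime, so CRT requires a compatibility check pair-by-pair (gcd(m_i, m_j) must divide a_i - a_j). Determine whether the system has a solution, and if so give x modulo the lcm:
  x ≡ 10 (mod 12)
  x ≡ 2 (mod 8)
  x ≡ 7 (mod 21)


Moduli 12, 8, 21 are not pairwise coprime, so CRT works modulo lcm(m_i) when all pairwise compatibility conditions hold.
Pairwise compatibility: gcd(m_i, m_j) must divide a_i - a_j for every pair.
Merge one congruence at a time:
  Start: x ≡ 10 (mod 12).
  Combine with x ≡ 2 (mod 8): gcd(12, 8) = 4; 2 - 10 = -8, which IS divisible by 4, so compatible.
    Write x = 10 + 12·t and substitute into x ≡ 2 (mod 8): 12·t ≡ 2 − 10 = -8 (mod 8).
    Divide the congruence (and modulus) by g = 4: 3·t ≡ -2 (mod 2).
    Reduce coefficients mod 2: 1·t ≡ 0 (mod 2).
    So t ≡ 0 (mod 2).
    Then x = 10 + 12·0 = 10, valid modulo lcm(12, 8) = 24: x ≡ 10 (mod 24).
  Combine with x ≡ 7 (mod 21): gcd(24, 21) = 3; 7 - 10 = -3, which IS divisible by 3, so compatible.
    Write x = 10 + 24·t and substitute into x ≡ 7 (mod 21): 24·t ≡ 7 − 10 = -3 (mod 21).
    Divide the congruence (and modulus) by g = 3: 8·t ≡ -1 (mod 7).
    Reduce coefficients mod 7: 1·t ≡ 6 (mod 7).
    So t ≡ 6 (mod 7).
    Then x = 10 + 24·6 = 154, valid modulo lcm(24, 21) = 168: x ≡ 154 (mod 168).
Verify: 154 mod 12 = 10, 154 mod 8 = 2, 154 mod 21 = 7.

x ≡ 154 (mod 168).


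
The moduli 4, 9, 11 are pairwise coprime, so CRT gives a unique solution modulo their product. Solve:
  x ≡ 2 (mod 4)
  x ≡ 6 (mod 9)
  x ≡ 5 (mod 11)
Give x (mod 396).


Moduli 4, 9, 11 are pairwise coprime; by CRT there is a unique solution modulo M = 4 · 9 · 11 = 396.
Solve pairwise, accumulating the modulus:
  Start with x ≡ 2 (mod 4).
  Combine with x ≡ 6 (mod 9): since gcd(4, 9) = 1, we get a unique residue mod 36.
    Write x = 2 + 4·t and substitute into x ≡ 6 (mod 9): 4·t ≡ 6 − 2 = 4 (mod 9).
    The inverse of 4 mod 9 is 7 (since 4·7 = 28 = 3·9 + 1), so t ≡ 7·4 = 28 ≡ 1 (mod 9).
    Then x = 2 + 4·1 = 6, valid modulo lcm(4, 9) = 36: x ≡ 6 (mod 36).
  Combine with x ≡ 5 (mod 11): since gcd(36, 11) = 1, we get a unique residue mod 396.
    Write x = 6 + 36·t and substitute into x ≡ 5 (mod 11): 36·t ≡ 5 − 6 = -1 (mod 11).
    Reduce coefficients mod 11: 3·t ≡ 10 (mod 11).
    The inverse of 3 mod 11 is 4 (since 3·4 = 12 = 1·11 + 1), so t ≡ 4·10 = 40 ≡ 7 (mod 11).
    Then x = 6 + 36·7 = 258, valid modulo lcm(36, 11) = 396: x ≡ 258 (mod 396).
Verify: 258 mod 4 = 2 ✓, 258 mod 9 = 6 ✓, 258 mod 11 = 5 ✓.

x ≡ 258 (mod 396).


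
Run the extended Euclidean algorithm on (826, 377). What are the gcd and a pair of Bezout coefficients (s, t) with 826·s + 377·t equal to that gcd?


Euclidean algorithm on (826, 377) — divide until remainder is 0:
  826 = 2 · 377 + 72
  377 = 5 · 72 + 17
  72 = 4 · 17 + 4
  17 = 4 · 4 + 1
  4 = 4 · 1 + 0
gcd(826, 377) = 1.
Track Bezout coefficients alongside the remainders: start with r₀ = 826 = a·1 + b·0 (s = 1, t = 0) and r₁ = 377 = a·0 + b·1 (s = 0, t = 1); each new remainder r_{k+1} = r_{k-1} − q_k·r_k inherits s_{k+1} = s_{k-1} − q_k·s_k, t_{k+1} = t_{k-1} − q_k·t_k, so r_k = a·s_k + b·t_k at every step:
  q = 2: r = 72, s = 1 − 2·0 = 1, t = 0 − 2·1 = -2  (check: 826·1 + 377·(-2) = 72)
  q = 5: r = 17, s = 0 − 5·1 = -5, t = 1 − 5·(-2) = 11  (check: 826·(-5) + 377·11 = 17)
  q = 4: r = 4, s = 1 − 4·(-5) = 21, t = -2 − 4·11 = -46  (check: 826·21 + 377·(-46) = 4)
  q = 4: r = 1, s = -5 − 4·21 = -89, t = 11 − 4·(-46) = 195  (check: 826·(-89) + 377·195 = 1)
The row with r = 1 (the gcd) gives the Bezout coefficients s = -89, t = 195.
Result: 826 · (-89) + 377 · (195) = 1.

gcd(826, 377) = 1; s = -89, t = 195 (check: 826·(-89) + 377·195 = 1).


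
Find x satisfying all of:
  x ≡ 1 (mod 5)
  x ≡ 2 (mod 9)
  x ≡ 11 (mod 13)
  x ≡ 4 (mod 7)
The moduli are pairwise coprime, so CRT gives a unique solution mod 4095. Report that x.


Product of moduli M = 5 · 9 · 13 · 7 = 4095.
Merge one congruence at a time:
  Start: x ≡ 1 (mod 5).
  Combine with x ≡ 2 (mod 9); new modulus lcm = 45.
    Write x = 1 + 5·t and substitute into x ≡ 2 (mod 9): 5·t ≡ 2 − 1 = 1 (mod 9).
    The inverse of 5 mod 9 is 2 (since 5·2 = 10 = 1·9 + 1), so t ≡ 2·1 = 2 ≡ 2 (mod 9).
    Then x = 1 + 5·2 = 11, valid modulo lcm(5, 9) = 45: x ≡ 11 (mod 45).
  Combine with x ≡ 11 (mod 13); new modulus lcm = 585.
    Write x = 11 + 45·t and substitute into x ≡ 11 (mod 13): 45·t ≡ 11 − 11 = 0 (mod 13).
    Reduce coefficients mod 13: 6·t ≡ 0 (mod 13).
    The inverse of 6 mod 13 is 11 (since 6·11 = 66 = 5·13 + 1), so t ≡ 11·0 = 0 ≡ 0 (mod 13).
    Then x = 11 + 45·0 = 11, valid modulo lcm(45, 13) = 585: x ≡ 11 (mod 585).
  Combine with x ≡ 4 (mod 7); new modulus lcm = 4095.
    Write x = 11 + 585·t and substitute into x ≡ 4 (mod 7): 585·t ≡ 4 − 11 = -7 (mod 7).
    Reduce coefficients mod 7: 4·t ≡ 0 (mod 7).
    The inverse of 4 mod 7 is 2 (since 4·2 = 8 = 1·7 + 1), so t ≡ 2·0 = 0 ≡ 0 (mod 7).
    Then x = 11 + 585·0 = 11, valid modulo lcm(585, 7) = 4095: x ≡ 11 (mod 4095).
Verify against each original: 11 mod 5 = 1, 11 mod 9 = 2, 11 mod 13 = 11, 11 mod 7 = 4.

x ≡ 11 (mod 4095).


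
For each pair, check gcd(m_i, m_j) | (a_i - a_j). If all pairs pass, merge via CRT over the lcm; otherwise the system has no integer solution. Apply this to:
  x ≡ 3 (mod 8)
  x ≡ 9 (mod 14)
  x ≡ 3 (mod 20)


Moduli 8, 14, 20 are not pairwise coprime, so CRT works modulo lcm(m_i) when all pairwise compatibility conditions hold.
Pairwise compatibility: gcd(m_i, m_j) must divide a_i - a_j for every pair.
Merge one congruence at a time:
  Start: x ≡ 3 (mod 8).
  Combine with x ≡ 9 (mod 14): gcd(8, 14) = 2; 9 - 3 = 6, which IS divisible by 2, so compatible.
    Write x = 3 + 8·t and substitute into x ≡ 9 (mod 14): 8·t ≡ 9 − 3 = 6 (mod 14).
    Divide the congruence (and modulus) by g = 2: 4·t ≡ 3 (mod 7).
    The inverse of 4 mod 7 is 2 (since 4·2 = 8 = 1·7 + 1), so t ≡ 2·3 = 6 ≡ 6 (mod 7).
    Then x = 3 + 8·6 = 51, valid modulo lcm(8, 14) = 56: x ≡ 51 (mod 56).
  Combine with x ≡ 3 (mod 20): gcd(56, 20) = 4; 3 - 51 = -48, which IS divisible by 4, so compatible.
    Write x = 51 + 56·t and substitute into x ≡ 3 (mod 20): 56·t ≡ 3 − 51 = -48 (mod 20).
    Divide the congruence (and modulus) by g = 4: 14·t ≡ -12 (mod 5).
    Reduce coefficients mod 5: 4·t ≡ 3 (mod 5).
    The inverse of 4 mod 5 is 4 (since 4·4 = 16 = 3·5 + 1), so t ≡ 4·3 = 12 ≡ 2 (mod 5).
    Then x = 51 + 56·2 = 163, valid modulo lcm(56, 20) = 280: x ≡ 163 (mod 280).
Verify: 163 mod 8 = 3, 163 mod 14 = 9, 163 mod 20 = 3.

x ≡ 163 (mod 280).


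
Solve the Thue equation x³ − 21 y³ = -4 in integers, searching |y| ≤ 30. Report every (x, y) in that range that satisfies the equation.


The equation is x³ - 21y³ = -4. For fixed y, x³ = 21·y³ − 4, so a solution requires the RHS to be a perfect cube.
Strategy: iterate y from -30 to 30, compute RHS = 21·y³ − 4, and check whether it is a (positive or negative) perfect cube.
Check small values of y:
  y = 0: RHS = -4 is not a perfect cube.
  y = 1: RHS = 17 is not a perfect cube.
  y = -1: RHS = -25 is not a perfect cube.
  y = 2: RHS = 164 is not a perfect cube.
  y = -2: RHS = -172 is not a perfect cube.
  y = 3: RHS = 563 is not a perfect cube.
  y = -3: RHS = -571 is not a perfect cube.
Continuing the search up to |y| = 30 finds no solutions either.
No (x, y) in the scanned range satisfies the equation.

No integer solutions with |y| ≤ 30.


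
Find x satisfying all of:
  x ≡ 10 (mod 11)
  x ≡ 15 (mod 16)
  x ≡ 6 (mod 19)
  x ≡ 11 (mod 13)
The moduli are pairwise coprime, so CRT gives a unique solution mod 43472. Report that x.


Product of moduli M = 11 · 16 · 19 · 13 = 43472.
Merge one congruence at a time:
  Start: x ≡ 10 (mod 11).
  Combine with x ≡ 15 (mod 16); new modulus lcm = 176.
    Write x = 10 + 11·t and substitute into x ≡ 15 (mod 16): 11·t ≡ 15 − 10 = 5 (mod 16).
    The inverse of 11 mod 16 is 3 (since 11·3 = 33 = 2·16 + 1), so t ≡ 3·5 = 15 ≡ 15 (mod 16).
    Then x = 10 + 11·15 = 175, valid modulo lcm(11, 16) = 176: x ≡ 175 (mod 176).
  Combine with x ≡ 6 (mod 19); new modulus lcm = 3344.
    Write x = 175 + 176·t and substitute into x ≡ 6 (mod 19): 176·t ≡ 6 − 175 = -169 (mod 19).
    Reduce coefficients mod 19: 5·t ≡ 2 (mod 19).
    The inverse of 5 mod 19 is 4 (since 5·4 = 20 = 1·19 + 1), so t ≡ 4·2 = 8 ≡ 8 (mod 19).
    Then x = 175 + 176·8 = 1583, valid modulo lcm(176, 19) = 3344: x ≡ 1583 (mod 3344).
  Combine with x ≡ 11 (mod 13); new modulus lcm = 43472.
    Write x = 1583 + 3344·t and substitute into x ≡ 11 (mod 13): 3344·t ≡ 11 − 1583 = -1572 (mod 13).
    Reduce coefficients mod 13: 3·t ≡ 1 (mod 13).
    The inverse of 3 mod 13 is 9 (since 3·9 = 27 = 2·13 + 1), so t ≡ 9·1 = 9 ≡ 9 (mod 13).
    Then x = 1583 + 3344·9 = 31679, valid modulo lcm(3344, 13) = 43472: x ≡ 31679 (mod 43472).
Verify against each original: 31679 mod 11 = 10, 31679 mod 16 = 15, 31679 mod 19 = 6, 31679 mod 13 = 11.

x ≡ 31679 (mod 43472).


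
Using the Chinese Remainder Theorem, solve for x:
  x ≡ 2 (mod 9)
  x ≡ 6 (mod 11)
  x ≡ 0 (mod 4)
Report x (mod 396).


Moduli 9, 11, 4 are pairwise coprime; by CRT there is a unique solution modulo M = 9 · 11 · 4 = 396.
Solve pairwise, accumulating the modulus:
  Start with x ≡ 2 (mod 9).
  Combine with x ≡ 6 (mod 11): since gcd(9, 11) = 1, we get a unique residue mod 99.
    Write x = 2 + 9·t and substitute into x ≡ 6 (mod 11): 9·t ≡ 6 − 2 = 4 (mod 11).
    The inverse of 9 mod 11 is 5 (since 9·5 = 45 = 4·11 + 1), so t ≡ 5·4 = 20 ≡ 9 (mod 11).
    Then x = 2 + 9·9 = 83, valid modulo lcm(9, 11) = 99: x ≡ 83 (mod 99).
  Combine with x ≡ 0 (mod 4): since gcd(99, 4) = 1, we get a unique residue mod 396.
    Write x = 83 + 99·t and substitute into x ≡ 0 (mod 4): 99·t ≡ 0 − 83 = -83 (mod 4).
    Reduce coefficients mod 4: 3·t ≡ 1 (mod 4).
    The inverse of 3 mod 4 is 3 (since 3·3 = 9 = 2·4 + 1), so t ≡ 3·1 = 3 ≡ 3 (mod 4).
    Then x = 83 + 99·3 = 380, valid modulo lcm(99, 4) = 396: x ≡ 380 (mod 396).
Verify: 380 mod 9 = 2 ✓, 380 mod 11 = 6 ✓, 380 mod 4 = 0 ✓.

x ≡ 380 (mod 396).


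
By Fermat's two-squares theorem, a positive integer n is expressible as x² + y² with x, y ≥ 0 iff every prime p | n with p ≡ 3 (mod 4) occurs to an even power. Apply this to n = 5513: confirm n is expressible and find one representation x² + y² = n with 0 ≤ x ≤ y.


Step 1: Factor n = 5513 = 37 · 149.
Step 2: Check the mod-4 condition on each prime factor: 37 ≡ 1 (mod 4), exponent 1; 149 ≡ 1 (mod 4), exponent 1.
All primes ≡ 3 (mod 4) appear to even exponent (or don't appear), so by the two-squares theorem n IS expressible as a sum of two squares.
Step 3: Build a representation. Here n = 37 · 149 is a product of primes ≡ 1 (mod 4). Each prime p ≡ 1 (mod 4) is itself a sum of two squares; find a² by testing p − a² for a perfect square:
  37: 37 − 1² = 36 = 6² ⇒ 37 = 1² + 6².
  149: 149 − 1² = 148, 149 − 2² = 145, 149 − 3² = 140, 149 − 4² = 133, 149 − 5² = 124, 149 − 6² = 113, 149 − 7² = 100 = 10² ⇒ 149 = 7² + 10².
  Combine using the Brahmagupta–Fibonacci identity (a² + b²)(c² + d²) = (ac − bd)² + (ad + bc)² = (ac + bd)² + (ad − bc)²:
  37 · 149 = 5513: from (1² + 6²)(7² + 10²), take (1·7 − 6·10, 1·10 + 6·7) = (7 − 60, 10 + 42) = (-53, 52); dropping signs (only squares matter) gives (53, 52); check 53² + 52² = 2809 + 2704 = 5513 ✓.
Step 4: Order so x ≤ y and verify: 52² + 53² = 2704 + 2809 = 5513 = n. ✓

n = 5513 = 52² + 53² (one valid representation with x ≤ y).


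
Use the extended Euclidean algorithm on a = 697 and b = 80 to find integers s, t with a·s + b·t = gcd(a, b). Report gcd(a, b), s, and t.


Euclidean algorithm on (697, 80) — divide until remainder is 0:
  697 = 8 · 80 + 57
  80 = 1 · 57 + 23
  57 = 2 · 23 + 11
  23 = 2 · 11 + 1
  11 = 11 · 1 + 0
gcd(697, 80) = 1.
Track Bezout coefficients alongside the remainders: start with r₀ = 697 = a·1 + b·0 (s = 1, t = 0) and r₁ = 80 = a·0 + b·1 (s = 0, t = 1); each new remainder r_{k+1} = r_{k-1} − q_k·r_k inherits s_{k+1} = s_{k-1} − q_k·s_k, t_{k+1} = t_{k-1} − q_k·t_k, so r_k = a·s_k + b·t_k at every step:
  q = 8: r = 57, s = 1 − 8·0 = 1, t = 0 − 8·1 = -8  (check: 697·1 + 80·(-8) = 57)
  q = 1: r = 23, s = 0 − 1·1 = -1, t = 1 − 1·(-8) = 9  (check: 697·(-1) + 80·9 = 23)
  q = 2: r = 11, s = 1 − 2·(-1) = 3, t = -8 − 2·9 = -26  (check: 697·3 + 80·(-26) = 11)
  q = 2: r = 1, s = -1 − 2·3 = -7, t = 9 − 2·(-26) = 61  (check: 697·(-7) + 80·61 = 1)
The row with r = 1 (the gcd) gives the Bezout coefficients s = -7, t = 61.
Result: 697 · (-7) + 80 · (61) = 1.

gcd(697, 80) = 1; s = -7, t = 61 (check: 697·(-7) + 80·61 = 1).


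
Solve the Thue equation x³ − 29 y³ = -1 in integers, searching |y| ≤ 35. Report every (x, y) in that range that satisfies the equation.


The equation is x³ - 29y³ = -1. For fixed y, x³ = 29·y³ − 1, so a solution requires the RHS to be a perfect cube.
Strategy: iterate y from -35 to 35, compute RHS = 29·y³ − 1, and check whether it is a (positive or negative) perfect cube.
Check small values of y:
  y = 0: RHS = -1 = (-1)³ ⇒ x = -1 works.
  y = 1: RHS = 28 is not a perfect cube.
  y = -1: RHS = -30 is not a perfect cube.
  y = 2: RHS = 231 is not a perfect cube.
  y = -2: RHS = -233 is not a perfect cube.
  y = 3: RHS = 782 is not a perfect cube.
  y = -3: RHS = -784 is not a perfect cube.
Continuing the search up to |y| = 35 finds no further solutions beyond those listed.
Collected solutions: (-1, 0).

Solutions (with |y| ≤ 35): (-1, 0).


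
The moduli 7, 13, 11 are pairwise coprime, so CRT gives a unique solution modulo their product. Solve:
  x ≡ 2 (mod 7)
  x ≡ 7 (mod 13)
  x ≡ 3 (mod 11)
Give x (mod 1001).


Moduli 7, 13, 11 are pairwise coprime; by CRT there is a unique solution modulo M = 7 · 13 · 11 = 1001.
Solve pairwise, accumulating the modulus:
  Start with x ≡ 2 (mod 7).
  Combine with x ≡ 7 (mod 13): since gcd(7, 13) = 1, we get a unique residue mod 91.
    Write x = 2 + 7·t and substitute into x ≡ 7 (mod 13): 7·t ≡ 7 − 2 = 5 (mod 13).
    The inverse of 7 mod 13 is 2 (since 7·2 = 14 = 1·13 + 1), so t ≡ 2·5 = 10 ≡ 10 (mod 13).
    Then x = 2 + 7·10 = 72, valid modulo lcm(7, 13) = 91: x ≡ 72 (mod 91).
  Combine with x ≡ 3 (mod 11): since gcd(91, 11) = 1, we get a unique residue mod 1001.
    Write x = 72 + 91·t and substitute into x ≡ 3 (mod 11): 91·t ≡ 3 − 72 = -69 (mod 11).
    Reduce coefficients mod 11: 3·t ≡ 8 (mod 11).
    The inverse of 3 mod 11 is 4 (since 3·4 = 12 = 1·11 + 1), so t ≡ 4·8 = 32 ≡ 10 (mod 11).
    Then x = 72 + 91·10 = 982, valid modulo lcm(91, 11) = 1001: x ≡ 982 (mod 1001).
Verify: 982 mod 7 = 2 ✓, 982 mod 13 = 7 ✓, 982 mod 11 = 3 ✓.

x ≡ 982 (mod 1001).


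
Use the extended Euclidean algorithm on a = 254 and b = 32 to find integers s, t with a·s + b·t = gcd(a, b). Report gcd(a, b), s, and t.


Euclidean algorithm on (254, 32) — divide until remainder is 0:
  254 = 7 · 32 + 30
  32 = 1 · 30 + 2
  30 = 15 · 2 + 0
gcd(254, 32) = 2.
Track Bezout coefficients alongside the remainders: start with r₀ = 254 = a·1 + b·0 (s = 1, t = 0) and r₁ = 32 = a·0 + b·1 (s = 0, t = 1); each new remainder r_{k+1} = r_{k-1} − q_k·r_k inherits s_{k+1} = s_{k-1} − q_k·s_k, t_{k+1} = t_{k-1} − q_k·t_k, so r_k = a·s_k + b·t_k at every step:
  q = 7: r = 30, s = 1 − 7·0 = 1, t = 0 − 7·1 = -7  (check: 254·1 + 32·(-7) = 30)
  q = 1: r = 2, s = 0 − 1·1 = -1, t = 1 − 1·(-7) = 8  (check: 254·(-1) + 32·8 = 2)
The row with r = 2 (the gcd) gives the Bezout coefficients s = -1, t = 8.
Result: 254 · (-1) + 32 · (8) = 2.

gcd(254, 32) = 2; s = -1, t = 8 (check: 254·(-1) + 32·8 = 2).


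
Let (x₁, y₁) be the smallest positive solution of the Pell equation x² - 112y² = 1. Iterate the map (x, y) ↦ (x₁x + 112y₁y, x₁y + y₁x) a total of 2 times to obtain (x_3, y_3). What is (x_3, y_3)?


Step 1: Find the fundamental solution (x₁, y₁) of x² - 112y² = 1.
  Expand √112 as a continued fraction. a₀ = ⌊√112⌋ = 10; iterate m_{k+1} = d_k·a_k − m_k, d_{k+1} = (112 − m_{k+1}²)/d_k, a_{k+1} = ⌊(a₀ + m_{k+1})/d_{k+1}⌋ (starting m₀ = 0, d₀ = 1), with convergents p_k = a_k·p_{k-1} + p_{k-2}, q_k = a_k·q_{k-1} + q_{k-2} (p₋₁ = 1, q₋₁ = 0):
  k = 0: a₀ = 10; p₀/q₀ = 10/1; p₀² − 112·q₀² = 100 − 112 = -12.
  k = 1: m = 10, d = 12, a = ⌊(10 + 10)/12⌋ = 1; p/q = (1·10 + 1)/(1·1 + 0) = 11/1; p² − 112·q² = 121 − 112 = 9.
  k = 2: m = 2, d = 9, a = ⌊(10 + 2)/9⌋ = 1; p/q = (1·11 + 10)/(1·1 + 1) = 21/2; p² − 112·q² = 441 − 448 = -7.
  k = 3: m = 7, d = 7, a = ⌊(10 + 7)/7⌋ = 2; p/q = (2·21 + 11)/(2·2 + 1) = 53/5; p² − 112·q² = 2809 − 2800 = 9.
  k = 4: m = 7, d = 9, a = ⌊(10 + 7)/9⌋ = 1; p/q = (1·53 + 21)/(1·5 + 2) = 74/7; p² − 112·q² = 5476 − 5488 = -12.
  k = 5: m = 2, d = 12, a = ⌊(10 + 2)/12⌋ = 1; p/q = (1·74 + 53)/(1·7 + 5) = 127/12; p² − 112·q² = 16129 − 16128 = 1.
  The first convergent with p² − 112·q² = 1 gives the fundamental solution (x₁, y₁) = (127, 12).
Step 2: Apply the recurrence (x_{n+1}, y_{n+1}) = (x₁x_n + 112y₁y_n, x₁y_n + y₁x_n) repeatedly.
  From (x_1, y_1) = (127, 12): x_2 = 127·127 + 112·12·12 = 32257; y_2 = 127·12 + 12·127 = 3048.
  From (x_2, y_2) = (32257, 3048): x_3 = 127·32257 + 112·12·3048 = 8193151; y_3 = 127·3048 + 12·32257 = 774180.
Step 3: Verify x_3² - 112·y_3² = 67127723308801 - 67127723308800 = 1 (should be 1). ✓

(x_1, y_1) = (127, 12); (x_3, y_3) = (8193151, 774180).


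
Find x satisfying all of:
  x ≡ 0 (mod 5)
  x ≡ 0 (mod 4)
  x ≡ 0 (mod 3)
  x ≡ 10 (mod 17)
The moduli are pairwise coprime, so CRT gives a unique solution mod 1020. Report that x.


Product of moduli M = 5 · 4 · 3 · 17 = 1020.
Merge one congruence at a time:
  Start: x ≡ 0 (mod 5).
  Combine with x ≡ 0 (mod 4); new modulus lcm = 20.
    Write x = 0 + 5·t and substitute into x ≡ 0 (mod 4): 5·t ≡ 0 − 0 = 0 (mod 4).
    Reduce coefficients mod 4: 1·t ≡ 0 (mod 4).
    So t ≡ 0 (mod 4).
    Then x = 0 + 5·0 = 0, valid modulo lcm(5, 4) = 20: x ≡ 0 (mod 20).
  Combine with x ≡ 0 (mod 3); new modulus lcm = 60.
    Write x = 0 + 20·t and substitute into x ≡ 0 (mod 3): 20·t ≡ 0 − 0 = 0 (mod 3).
    Reduce coefficients mod 3: 2·t ≡ 0 (mod 3).
    The inverse of 2 mod 3 is 2 (since 2·2 = 4 = 1·3 + 1), so t ≡ 2·0 = 0 ≡ 0 (mod 3).
    Then x = 0 + 20·0 = 0, valid modulo lcm(20, 3) = 60: x ≡ 0 (mod 60).
  Combine with x ≡ 10 (mod 17); new modulus lcm = 1020.
    Write x = 0 + 60·t and substitute into x ≡ 10 (mod 17): 60·t ≡ 10 − 0 = 10 (mod 17).
    Reduce coefficients mod 17: 9·t ≡ 10 (mod 17).
    The inverse of 9 mod 17 is 2 (since 9·2 = 18 = 1·17 + 1), so t ≡ 2·10 = 20 ≡ 3 (mod 17).
    Then x = 0 + 60·3 = 180, valid modulo lcm(60, 17) = 1020: x ≡ 180 (mod 1020).
Verify against each original: 180 mod 5 = 0, 180 mod 4 = 0, 180 mod 3 = 0, 180 mod 17 = 10.

x ≡ 180 (mod 1020).


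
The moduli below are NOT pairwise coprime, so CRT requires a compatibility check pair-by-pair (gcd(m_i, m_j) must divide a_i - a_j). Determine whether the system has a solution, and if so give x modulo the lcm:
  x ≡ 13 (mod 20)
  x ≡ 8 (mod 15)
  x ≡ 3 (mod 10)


Moduli 20, 15, 10 are not pairwise coprime, so CRT works modulo lcm(m_i) when all pairwise compatibility conditions hold.
Pairwise compatibility: gcd(m_i, m_j) must divide a_i - a_j for every pair.
Merge one congruence at a time:
  Start: x ≡ 13 (mod 20).
  Combine with x ≡ 8 (mod 15): gcd(20, 15) = 5; 8 - 13 = -5, which IS divisible by 5, so compatible.
    Write x = 13 + 20·t and substitute into x ≡ 8 (mod 15): 20·t ≡ 8 − 13 = -5 (mod 15).
    Divide the congruence (and modulus) by g = 5: 4·t ≡ -1 (mod 3).
    Reduce coefficients mod 3: 1·t ≡ 2 (mod 3).
    So t ≡ 2 (mod 3).
    Then x = 13 + 20·2 = 53, valid modulo lcm(20, 15) = 60: x ≡ 53 (mod 60).
  Combine with x ≡ 3 (mod 10): gcd(60, 10) = 10; 3 - 53 = -50, which IS divisible by 10, so compatible.
    Write x = 53 + 60·t and substitute into x ≡ 3 (mod 10): 60·t ≡ 3 − 53 = -50 (mod 10).
    Divide the congruence (and modulus) by g = 10: 6·t ≡ -5 (mod 1).
    Modulo 1 every t works; take t = 0.
    Then x = 53 + 60·0 = 53, valid modulo lcm(60, 10) = 60: x ≡ 53 (mod 60).
Verify: 53 mod 20 = 13, 53 mod 15 = 8, 53 mod 10 = 3.

x ≡ 53 (mod 60).


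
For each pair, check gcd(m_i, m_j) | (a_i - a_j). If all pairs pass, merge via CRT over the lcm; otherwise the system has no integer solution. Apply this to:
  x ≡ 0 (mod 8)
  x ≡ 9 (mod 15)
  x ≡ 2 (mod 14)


Moduli 8, 15, 14 are not pairwise coprime, so CRT works modulo lcm(m_i) when all pairwise compatibility conditions hold.
Pairwise compatibility: gcd(m_i, m_j) must divide a_i - a_j for every pair.
Merge one congruence at a time:
  Start: x ≡ 0 (mod 8).
  Combine with x ≡ 9 (mod 15): gcd(8, 15) = 1; 9 - 0 = 9, which IS divisible by 1, so compatible.
    Write x = 0 + 8·t and substitute into x ≡ 9 (mod 15): 8·t ≡ 9 − 0 = 9 (mod 15).
    The inverse of 8 mod 15 is 2 (since 8·2 = 16 = 1·15 + 1), so t ≡ 2·9 = 18 ≡ 3 (mod 15).
    Then x = 0 + 8·3 = 24, valid modulo lcm(8, 15) = 120: x ≡ 24 (mod 120).
  Combine with x ≡ 2 (mod 14): gcd(120, 14) = 2; 2 - 24 = -22, which IS divisible by 2, so compatible.
    Write x = 24 + 120·t and substitute into x ≡ 2 (mod 14): 120·t ≡ 2 − 24 = -22 (mod 14).
    Divide the congruence (and modulus) by g = 2: 60·t ≡ -11 (mod 7).
    Reduce coefficients mod 7: 4·t ≡ 3 (mod 7).
    The inverse of 4 mod 7 is 2 (since 4·2 = 8 = 1·7 + 1), so t ≡ 2·3 = 6 ≡ 6 (mod 7).
    Then x = 24 + 120·6 = 744, valid modulo lcm(120, 14) = 840: x ≡ 744 (mod 840).
Verify: 744 mod 8 = 0, 744 mod 15 = 9, 744 mod 14 = 2.

x ≡ 744 (mod 840).


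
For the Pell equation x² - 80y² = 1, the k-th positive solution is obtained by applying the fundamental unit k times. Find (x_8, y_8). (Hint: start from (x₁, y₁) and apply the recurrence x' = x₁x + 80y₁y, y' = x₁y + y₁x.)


Step 1: Find the fundamental solution (x₁, y₁) of x² - 80y² = 1.
  Expand √80 as a continued fraction. a₀ = ⌊√80⌋ = 8; iterate m_{k+1} = d_k·a_k − m_k, d_{k+1} = (80 − m_{k+1}²)/d_k, a_{k+1} = ⌊(a₀ + m_{k+1})/d_{k+1}⌋ (starting m₀ = 0, d₀ = 1), with convergents p_k = a_k·p_{k-1} + p_{k-2}, q_k = a_k·q_{k-1} + q_{k-2} (p₋₁ = 1, q₋₁ = 0):
  k = 0: a₀ = 8; p₀/q₀ = 8/1; p₀² − 80·q₀² = 64 − 80 = -16.
  k = 1: m = 8, d = 16, a = ⌊(8 + 8)/16⌋ = 1; p/q = (1·8 + 1)/(1·1 + 0) = 9/1; p² − 80·q² = 81 − 80 = 1.
  The first convergent with p² − 80·q² = 1 gives the fundamental solution (x₁, y₁) = (9, 1).
Step 2: Apply the recurrence (x_{n+1}, y_{n+1}) = (x₁x_n + 80y₁y_n, x₁y_n + y₁x_n) repeatedly.
  From (x_1, y_1) = (9, 1): x_2 = 9·9 + 80·1·1 = 161; y_2 = 9·1 + 1·9 = 18.
  From (x_2, y_2) = (161, 18): x_3 = 9·161 + 80·1·18 = 2889; y_3 = 9·18 + 1·161 = 323.
  From (x_3, y_3) = (2889, 323): x_4 = 9·2889 + 80·1·323 = 51841; y_4 = 9·323 + 1·2889 = 5796.
  From (x_4, y_4) = (51841, 5796): x_5 = 9·51841 + 80·1·5796 = 930249; y_5 = 9·5796 + 1·51841 = 104005.
  From (x_5, y_5) = (930249, 104005): x_6 = 9·930249 + 80·1·104005 = 16692641; y_6 = 9·104005 + 1·930249 = 1866294.
  From (x_6, y_6) = (16692641, 1866294): x_7 = 9·16692641 + 80·1·1866294 = 299537289; y_7 = 9·1866294 + 1·16692641 = 33489287.
  From (x_7, y_7) = (299537289, 33489287): x_8 = 9·299537289 + 80·1·33489287 = 5374978561; y_8 = 9·33489287 + 1·299537289 = 600940872.
Step 3: Verify x_8² - 80·y_8² = 28890394531209630721 - 28890394531209630720 = 1 (should be 1). ✓

(x_1, y_1) = (9, 1); (x_8, y_8) = (5374978561, 600940872).


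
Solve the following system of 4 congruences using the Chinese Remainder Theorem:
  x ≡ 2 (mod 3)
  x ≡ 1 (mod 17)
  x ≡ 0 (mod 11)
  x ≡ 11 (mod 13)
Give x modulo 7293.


Product of moduli M = 3 · 17 · 11 · 13 = 7293.
Merge one congruence at a time:
  Start: x ≡ 2 (mod 3).
  Combine with x ≡ 1 (mod 17); new modulus lcm = 51.
    Write x = 2 + 3·t and substitute into x ≡ 1 (mod 17): 3·t ≡ 1 − 2 = -1 (mod 17).
    Reduce coefficients mod 17: 3·t ≡ 16 (mod 17).
    The inverse of 3 mod 17 is 6 (since 3·6 = 18 = 1·17 + 1), so t ≡ 6·16 = 96 ≡ 11 (mod 17).
    Then x = 2 + 3·11 = 35, valid modulo lcm(3, 17) = 51: x ≡ 35 (mod 51).
  Combine with x ≡ 0 (mod 11); new modulus lcm = 561.
    Write x = 35 + 51·t and substitute into x ≡ 0 (mod 11): 51·t ≡ 0 − 35 = -35 (mod 11).
    Reduce coefficients mod 11: 7·t ≡ 9 (mod 11).
    The inverse of 7 mod 11 is 8 (since 7·8 = 56 = 5·11 + 1), so t ≡ 8·9 = 72 ≡ 6 (mod 11).
    Then x = 35 + 51·6 = 341, valid modulo lcm(51, 11) = 561: x ≡ 341 (mod 561).
  Combine with x ≡ 11 (mod 13); new modulus lcm = 7293.
    Write x = 341 + 561·t and substitute into x ≡ 11 (mod 13): 561·t ≡ 11 − 341 = -330 (mod 13).
    Reduce coefficients mod 13: 2·t ≡ 8 (mod 13).
    The inverse of 2 mod 13 is 7 (since 2·7 = 14 = 1·13 + 1), so t ≡ 7·8 = 56 ≡ 4 (mod 13).
    Then x = 341 + 561·4 = 2585, valid modulo lcm(561, 13) = 7293: x ≡ 2585 (mod 7293).
Verify against each original: 2585 mod 3 = 2, 2585 mod 17 = 1, 2585 mod 11 = 0, 2585 mod 13 = 11.

x ≡ 2585 (mod 7293).


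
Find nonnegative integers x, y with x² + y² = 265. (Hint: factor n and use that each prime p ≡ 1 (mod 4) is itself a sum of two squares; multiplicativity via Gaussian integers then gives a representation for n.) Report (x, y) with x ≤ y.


Step 1: Factor n = 265 = 5 · 53.
Step 2: Check the mod-4 condition on each prime factor: 5 ≡ 1 (mod 4), exponent 1; 53 ≡ 1 (mod 4), exponent 1.
All primes ≡ 3 (mod 4) appear to even exponent (or don't appear), so by the two-squares theorem n IS expressible as a sum of two squares.
Step 3: Build a representation. Here n = 5 · 53 is a product of primes ≡ 1 (mod 4). Each prime p ≡ 1 (mod 4) is itself a sum of two squares; find a² by testing p − a² for a perfect square:
  5: 5 − 1² = 4 = 2² ⇒ 5 = 1² + 2².
  53: 53 − 1² = 52, 53 − 2² = 49 = 7² ⇒ 53 = 2² + 7².
  Combine using the Brahmagupta–Fibonacci identity (a² + b²)(c² + d²) = (ac − bd)² + (ad + bc)² = (ac + bd)² + (ad − bc)²:
  5 · 53 = 265: from (1² + 2²)(2² + 7²), take (1·2 − 2·7, 1·7 + 2·2) = (2 − 14, 7 + 4) = (-12, 11); dropping signs (only squares matter) gives (12, 11); check 12² + 11² = 144 + 121 = 265 ✓.
Step 4: Order so x ≤ y and verify: 11² + 12² = 121 + 144 = 265 = n. ✓

n = 265 = 11² + 12² (one valid representation with x ≤ y).


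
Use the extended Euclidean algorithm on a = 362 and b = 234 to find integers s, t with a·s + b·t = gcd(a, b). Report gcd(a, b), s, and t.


Euclidean algorithm on (362, 234) — divide until remainder is 0:
  362 = 1 · 234 + 128
  234 = 1 · 128 + 106
  128 = 1 · 106 + 22
  106 = 4 · 22 + 18
  22 = 1 · 18 + 4
  18 = 4 · 4 + 2
  4 = 2 · 2 + 0
gcd(362, 234) = 2.
Track Bezout coefficients alongside the remainders: start with r₀ = 362 = a·1 + b·0 (s = 1, t = 0) and r₁ = 234 = a·0 + b·1 (s = 0, t = 1); each new remainder r_{k+1} = r_{k-1} − q_k·r_k inherits s_{k+1} = s_{k-1} − q_k·s_k, t_{k+1} = t_{k-1} − q_k·t_k, so r_k = a·s_k + b·t_k at every step:
  q = 1: r = 128, s = 1 − 1·0 = 1, t = 0 − 1·1 = -1  (check: 362·1 + 234·(-1) = 128)
  q = 1: r = 106, s = 0 − 1·1 = -1, t = 1 − 1·(-1) = 2  (check: 362·(-1) + 234·2 = 106)
  q = 1: r = 22, s = 1 − 1·(-1) = 2, t = -1 − 1·2 = -3  (check: 362·2 + 234·(-3) = 22)
  q = 4: r = 18, s = -1 − 4·2 = -9, t = 2 − 4·(-3) = 14  (check: 362·(-9) + 234·14 = 18)
  q = 1: r = 4, s = 2 − 1·(-9) = 11, t = -3 − 1·14 = -17  (check: 362·11 + 234·(-17) = 4)
  q = 4: r = 2, s = -9 − 4·11 = -53, t = 14 − 4·(-17) = 82  (check: 362·(-53) + 234·82 = 2)
The row with r = 2 (the gcd) gives the Bezout coefficients s = -53, t = 82.
Result: 362 · (-53) + 234 · (82) = 2.

gcd(362, 234) = 2; s = -53, t = 82 (check: 362·(-53) + 234·82 = 2).


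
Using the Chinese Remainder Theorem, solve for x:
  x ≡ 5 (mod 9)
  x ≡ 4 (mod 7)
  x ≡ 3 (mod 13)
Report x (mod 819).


Moduli 9, 7, 13 are pairwise coprime; by CRT there is a unique solution modulo M = 9 · 7 · 13 = 819.
Solve pairwise, accumulating the modulus:
  Start with x ≡ 5 (mod 9).
  Combine with x ≡ 4 (mod 7): since gcd(9, 7) = 1, we get a unique residue mod 63.
    Write x = 5 + 9·t and substitute into x ≡ 4 (mod 7): 9·t ≡ 4 − 5 = -1 (mod 7).
    Reduce coefficients mod 7: 2·t ≡ 6 (mod 7).
    The inverse of 2 mod 7 is 4 (since 2·4 = 8 = 1·7 + 1), so t ≡ 4·6 = 24 ≡ 3 (mod 7).
    Then x = 5 + 9·3 = 32, valid modulo lcm(9, 7) = 63: x ≡ 32 (mod 63).
  Combine with x ≡ 3 (mod 13): since gcd(63, 13) = 1, we get a unique residue mod 819.
    Write x = 32 + 63·t and substitute into x ≡ 3 (mod 13): 63·t ≡ 3 − 32 = -29 (mod 13).
    Reduce coefficients mod 13: 11·t ≡ 10 (mod 13).
    The inverse of 11 mod 13 is 6 (since 11·6 = 66 = 5·13 + 1), so t ≡ 6·10 = 60 ≡ 8 (mod 13).
    Then x = 32 + 63·8 = 536, valid modulo lcm(63, 13) = 819: x ≡ 536 (mod 819).
Verify: 536 mod 9 = 5 ✓, 536 mod 7 = 4 ✓, 536 mod 13 = 3 ✓.

x ≡ 536 (mod 819).


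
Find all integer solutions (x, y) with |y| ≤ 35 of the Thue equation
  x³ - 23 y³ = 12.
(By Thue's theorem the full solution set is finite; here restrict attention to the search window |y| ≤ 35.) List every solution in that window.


The equation is x³ - 23y³ = 12. For fixed y, x³ = 23·y³ + 12, so a solution requires the RHS to be a perfect cube.
Strategy: iterate y from -35 to 35, compute RHS = 23·y³ + 12, and check whether it is a (positive or negative) perfect cube.
Check small values of y:
  y = 0: RHS = 12 is not a perfect cube.
  y = 1: RHS = 35 is not a perfect cube.
  y = -1: RHS = -11 is not a perfect cube.
  y = 2: RHS = 196 is not a perfect cube.
  y = -2: RHS = -172 is not a perfect cube.
  y = 3: RHS = 633 is not a perfect cube.
  y = -3: RHS = -609 is not a perfect cube.
Continuing the search up to |y| = 35 finds no solutions either.
No (x, y) in the scanned range satisfies the equation.

No integer solutions with |y| ≤ 35.


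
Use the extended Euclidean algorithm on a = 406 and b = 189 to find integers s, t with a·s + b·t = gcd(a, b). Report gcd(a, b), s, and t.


Euclidean algorithm on (406, 189) — divide until remainder is 0:
  406 = 2 · 189 + 28
  189 = 6 · 28 + 21
  28 = 1 · 21 + 7
  21 = 3 · 7 + 0
gcd(406, 189) = 7.
Track Bezout coefficients alongside the remainders: start with r₀ = 406 = a·1 + b·0 (s = 1, t = 0) and r₁ = 189 = a·0 + b·1 (s = 0, t = 1); each new remainder r_{k+1} = r_{k-1} − q_k·r_k inherits s_{k+1} = s_{k-1} − q_k·s_k, t_{k+1} = t_{k-1} − q_k·t_k, so r_k = a·s_k + b·t_k at every step:
  q = 2: r = 28, s = 1 − 2·0 = 1, t = 0 − 2·1 = -2  (check: 406·1 + 189·(-2) = 28)
  q = 6: r = 21, s = 0 − 6·1 = -6, t = 1 − 6·(-2) = 13  (check: 406·(-6) + 189·13 = 21)
  q = 1: r = 7, s = 1 − 1·(-6) = 7, t = -2 − 1·13 = -15  (check: 406·7 + 189·(-15) = 7)
The row with r = 7 (the gcd) gives the Bezout coefficients s = 7, t = -15.
Result: 406 · (7) + 189 · (-15) = 7.

gcd(406, 189) = 7; s = 7, t = -15 (check: 406·7 + 189·(-15) = 7).


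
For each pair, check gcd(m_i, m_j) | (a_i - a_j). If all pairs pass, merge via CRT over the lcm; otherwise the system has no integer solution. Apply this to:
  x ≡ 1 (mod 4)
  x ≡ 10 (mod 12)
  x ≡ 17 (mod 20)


Moduli 4, 12, 20 are not pairwise coprime, so CRT works modulo lcm(m_i) when all pairwise compatibility conditions hold.
Pairwise compatibility: gcd(m_i, m_j) must divide a_i - a_j for every pair.
Merge one congruence at a time:
  Start: x ≡ 1 (mod 4).
  Combine with x ≡ 10 (mod 12): gcd(4, 12) = 4, and 10 - 1 = 9 is NOT divisible by 4.
    ⇒ system is inconsistent (no integer solution).

No solution (the system is inconsistent).


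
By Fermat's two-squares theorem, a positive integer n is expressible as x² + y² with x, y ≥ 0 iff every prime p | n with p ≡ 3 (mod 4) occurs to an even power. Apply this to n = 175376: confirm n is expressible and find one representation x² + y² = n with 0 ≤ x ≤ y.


Step 1: Factor n = 175376 = 2^4 · 97 · 113.
Step 2: Check the mod-4 condition on each prime factor: 2 = 2 (special); 97 ≡ 1 (mod 4), exponent 1; 113 ≡ 1 (mod 4), exponent 1.
All primes ≡ 3 (mod 4) appear to even exponent (or don't appear), so by the two-squares theorem n IS expressible as a sum of two squares.
Step 3: Build a representation. Group n = k² · m with k = 4 and m = 97 · 113 = 10961 (a product of primes ≡ 1 (mod 4)); a representation of m scales to one of n via (k·x)² + (k·y)² = k²(x² + y²). Each prime p ≡ 1 (mod 4) is itself a sum of two squares; find a² by testing p − a² for a perfect square:
  97: 97 − 1² = 96, 97 − 2² = 93, 97 − 3² = 88, 97 − 4² = 81 = 9² ⇒ 97 = 4² + 9².
  113: 113 − 1² = 112, 113 − 2² = 109, 113 − 3² = 104, 113 − 4² = 97, 113 − 5² = 88, 113 − 6² = 77, 113 − 7² = 64 = 8² ⇒ 113 = 7² + 8².
  Combine using the Brahmagupta–Fibonacci identity (a² + b²)(c² + d²) = (ac − bd)² + (ad + bc)² = (ac + bd)² + (ad − bc)²:
  97 · 113 = 10961: from (4² + 9²)(7² + 8²), take (4·7 − 9·8, 4·8 + 9·7) = (28 − 72, 32 + 63) = (-44, 95); dropping signs (only squares matter) gives (44, 95); check 44² + 95² = 1936 + 9025 = 10961 ✓.
  Scale by k = 4: (4·44, 4·95) = (176, 380).
Step 4: Order so x ≤ y and verify: 176² + 380² = 30976 + 144400 = 175376 = n. ✓

n = 175376 = 176² + 380² (one valid representation with x ≤ y).
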